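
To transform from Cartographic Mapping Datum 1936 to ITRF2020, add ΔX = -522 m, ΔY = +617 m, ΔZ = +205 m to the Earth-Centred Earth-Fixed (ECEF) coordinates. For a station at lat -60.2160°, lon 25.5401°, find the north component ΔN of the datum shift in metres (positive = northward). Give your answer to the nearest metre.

At φ = -60.2160°, λ = 25.5401°: sin φ = -0.867904, cos φ = 0.496732, sin λ = 0.431143, cos λ = 0.902284.
ΔN = −sin φ cos λ·ΔX − sin φ sin λ·ΔY + cos φ·ΔZ = −(-0.867904)(0.902284)(-522) − (-0.867904)(0.431143)(617) + (0.496732)(205) = -76.07 m.

ΔN = -76 m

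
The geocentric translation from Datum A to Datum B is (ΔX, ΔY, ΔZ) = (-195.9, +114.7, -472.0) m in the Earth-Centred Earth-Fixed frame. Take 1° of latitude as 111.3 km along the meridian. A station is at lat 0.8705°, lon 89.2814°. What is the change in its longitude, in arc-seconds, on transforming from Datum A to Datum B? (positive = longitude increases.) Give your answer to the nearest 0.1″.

sin φ = 0.015193, cos φ = 0.999885, sin λ = 0.999921, cos λ = 0.012542.
East component: ΔE = −sin λ·ΔX + cos λ·ΔY = −(0.999921)(-195.9) + (0.012542)(114.7) = 197.32 m.
1° of latitude spans 111300 m; at latitude φ, 1° of longitude spans that × cos φ = 111287.2 m, so Δλ = 197.32 / 111287.2 × 3600 = 6.383″.

Δλ = 6.4″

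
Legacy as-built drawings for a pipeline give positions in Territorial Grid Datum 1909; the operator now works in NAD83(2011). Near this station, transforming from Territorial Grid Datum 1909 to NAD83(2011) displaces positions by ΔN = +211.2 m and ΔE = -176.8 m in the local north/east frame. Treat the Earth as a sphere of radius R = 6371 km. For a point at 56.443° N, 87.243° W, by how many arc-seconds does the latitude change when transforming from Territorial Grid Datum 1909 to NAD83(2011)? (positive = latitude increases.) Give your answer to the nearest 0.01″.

Δφ = 6.84″

On a sphere of radius R, 1 rad of latitude = R, so Δφ = ΔN / R = 211.2 / 6371000 = 3.3150e-05 rad = 6.838″.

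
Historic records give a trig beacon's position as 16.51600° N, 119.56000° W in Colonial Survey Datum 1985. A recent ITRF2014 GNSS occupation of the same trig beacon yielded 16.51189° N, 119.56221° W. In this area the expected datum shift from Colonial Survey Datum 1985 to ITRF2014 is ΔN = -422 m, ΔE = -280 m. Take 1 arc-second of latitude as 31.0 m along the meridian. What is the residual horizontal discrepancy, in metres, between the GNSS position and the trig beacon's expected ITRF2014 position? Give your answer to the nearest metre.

Observed coordinate differences: Δφ = -0.00411°, Δλ = -0.00221°.
Converting to metres (1° lat = 111600 m, cos φ = 0.958740): observed ΔN = -458.7 m, observed ΔE = -236.5 m.
Subtracting the expected shift leaves a residual of -458.7 − (-422) = -36.7 m north and -236.5 − (-280) = 43.5 m east.
Residual distance = √((-36.7)² + 43.5²) = 56.9 m.

57 m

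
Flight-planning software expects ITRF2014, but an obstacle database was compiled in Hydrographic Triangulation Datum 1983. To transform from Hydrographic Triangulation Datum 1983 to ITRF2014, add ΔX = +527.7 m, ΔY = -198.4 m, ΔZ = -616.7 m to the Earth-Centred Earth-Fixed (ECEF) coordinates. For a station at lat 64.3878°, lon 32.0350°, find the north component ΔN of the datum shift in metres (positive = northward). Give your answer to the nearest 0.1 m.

ΔN = -575.1 m

At φ = 64.3878°, λ = 32.0350°: sin φ = 0.901741, cos φ = 0.432278, sin λ = 0.530437, cos λ = 0.847724.
ΔN = −sin φ cos λ·ΔX − sin φ sin λ·ΔY + cos φ·ΔZ = −(0.901741)(0.847724)(527.7) − (0.901741)(0.530437)(-198.4) + (0.432278)(-616.7) = -575.08 m.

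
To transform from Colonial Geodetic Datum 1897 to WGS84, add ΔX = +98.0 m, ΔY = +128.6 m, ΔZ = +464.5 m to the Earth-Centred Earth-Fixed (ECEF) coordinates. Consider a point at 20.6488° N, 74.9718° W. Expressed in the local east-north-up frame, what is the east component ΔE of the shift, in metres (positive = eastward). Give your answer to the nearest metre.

The local east axis at (φ, λ) is (−sin λ, cos λ, 0), so ΔE = −sin(-74.9718°)·98.0 + cos(-74.9718°)·128.6 = 127.99 m.

ΔE = 128 m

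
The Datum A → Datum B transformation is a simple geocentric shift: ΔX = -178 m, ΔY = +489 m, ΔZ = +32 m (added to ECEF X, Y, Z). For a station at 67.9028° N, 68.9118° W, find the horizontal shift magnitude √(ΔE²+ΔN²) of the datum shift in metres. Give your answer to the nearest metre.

At φ = 67.9028°, λ = -68.9118°: sin φ = 0.926547, cos φ = 0.376179, sin λ = -0.933028, cos λ = 0.359805.
ΔE = −sin λ·ΔX + cos λ·ΔY = −(-0.933028)·(-178) + (0.359805)·(489) = 9.87 m.
ΔN = −sin φ cos λ·ΔX − sin φ sin λ·ΔY + cos φ·ΔZ = −(0.926547)(0.359805)(-178) − (0.926547)(-0.933028)(489) + (0.376179)(32) = 494.12 m.
Horizontal magnitude = √(ΔE² + ΔN²) = √(9.87² + 494.12²) = 494.21 m.

494 m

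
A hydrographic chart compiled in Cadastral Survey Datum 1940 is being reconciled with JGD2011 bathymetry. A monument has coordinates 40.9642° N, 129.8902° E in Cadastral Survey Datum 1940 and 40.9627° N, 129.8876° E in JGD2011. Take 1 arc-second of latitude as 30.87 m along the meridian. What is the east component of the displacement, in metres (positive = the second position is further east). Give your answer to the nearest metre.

Δφ = 40.9627° − 40.9642° = -0.0015°; Δλ = 129.8876° − 129.8902° = -0.0026°.
1° of latitude = 3600 × 30.87 = 111132 m.
ΔN = Δφ × 111132 = -166.7 m; ΔE = Δλ × 111132 × cos(40.9642°) = -0.0026 × 111132 × 0.755119 = -218.2 m.

ΔE = -218 m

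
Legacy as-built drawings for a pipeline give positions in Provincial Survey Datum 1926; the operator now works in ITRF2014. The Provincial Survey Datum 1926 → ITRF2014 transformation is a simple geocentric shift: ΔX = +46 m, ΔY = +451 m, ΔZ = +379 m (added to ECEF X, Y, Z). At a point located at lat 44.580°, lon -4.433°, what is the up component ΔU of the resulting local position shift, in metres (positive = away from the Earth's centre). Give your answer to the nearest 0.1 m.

The local up (radial) axis is (cos φ cos λ, cos φ sin λ, sin φ), giving ΔU = 32.666 − 24.829 + 266.022 = 273.86 m.

ΔU = 273.9 m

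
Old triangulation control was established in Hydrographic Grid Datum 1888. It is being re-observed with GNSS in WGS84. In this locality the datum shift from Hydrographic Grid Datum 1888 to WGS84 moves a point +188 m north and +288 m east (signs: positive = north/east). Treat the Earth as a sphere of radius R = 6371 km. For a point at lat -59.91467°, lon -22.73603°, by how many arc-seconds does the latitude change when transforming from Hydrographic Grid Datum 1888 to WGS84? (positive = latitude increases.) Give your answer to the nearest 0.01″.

Δφ = 6.09″

On a sphere of radius R, 1 rad of latitude = R, so Δφ = ΔN / R = 188.0 / 6371000 = 2.9509e-05 rad = 6.087″.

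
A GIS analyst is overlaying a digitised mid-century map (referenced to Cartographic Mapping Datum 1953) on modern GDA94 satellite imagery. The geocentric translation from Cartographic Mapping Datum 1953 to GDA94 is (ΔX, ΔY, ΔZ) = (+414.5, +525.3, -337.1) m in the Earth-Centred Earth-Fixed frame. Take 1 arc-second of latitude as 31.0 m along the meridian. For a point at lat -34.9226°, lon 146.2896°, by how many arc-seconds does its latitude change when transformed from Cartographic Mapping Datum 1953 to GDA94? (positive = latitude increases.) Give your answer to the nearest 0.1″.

sin φ = -0.572469, cos φ = 0.819926, sin λ = 0.554995, cos λ = -0.831853.
North component: ΔN = −sin φ cos λ·ΔX − sin φ sin λ·ΔY + cos φ·ΔZ = −(-0.572469)(-0.831853)(414.5) − (-0.572469)(0.554995)(525.3) + (0.819926)(-337.1) = -306.89 m.
1° of latitude spans 3600 × 31.00 = 111600 m, so Δφ = -306.89 / 111600 × 3600 = -9.900″.

Δφ = -9.9″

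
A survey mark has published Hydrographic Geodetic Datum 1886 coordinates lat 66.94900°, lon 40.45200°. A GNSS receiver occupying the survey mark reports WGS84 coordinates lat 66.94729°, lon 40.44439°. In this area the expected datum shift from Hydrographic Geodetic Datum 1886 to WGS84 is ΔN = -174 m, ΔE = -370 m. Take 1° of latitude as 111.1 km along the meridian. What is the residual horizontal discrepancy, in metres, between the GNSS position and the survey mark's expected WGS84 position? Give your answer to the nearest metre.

42 m

Observed coordinate differences: Δφ = -0.00171°, Δλ = -0.00761°.
Converting to metres (1° lat = 111100 m, cos φ = 0.391550): observed ΔN = -190.0 m, observed ΔE = -331.0 m.
Subtracting the expected shift leaves a residual of -190.0 − (-174) = -16.0 m north and -331.0 − (-370) = 39.0 m east.
Residual distance = √((-16.0)² + 39.0²) = 42.1 m.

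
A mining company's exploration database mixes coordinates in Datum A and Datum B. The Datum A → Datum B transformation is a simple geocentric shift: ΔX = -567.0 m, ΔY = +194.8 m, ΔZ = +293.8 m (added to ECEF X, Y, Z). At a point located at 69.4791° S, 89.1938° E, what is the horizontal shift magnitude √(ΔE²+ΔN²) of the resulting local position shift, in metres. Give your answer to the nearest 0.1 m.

The local east axis at (φ, λ) is (−sin λ, cos λ, 0), so ΔE = −sin(89.1938°)·(-567.0) + cos(89.1938°)·194.8 = 569.68 m.
The local north axis is (−sin φ cos λ, −sin φ sin λ, cos φ), giving ΔN = -7.472 + 182.421 + 102.991 = 277.94 m.
Horizontal magnitude = √(ΔE² + ΔN²) = √(569.68² + 277.94²) = 633.87 m.

633.9 m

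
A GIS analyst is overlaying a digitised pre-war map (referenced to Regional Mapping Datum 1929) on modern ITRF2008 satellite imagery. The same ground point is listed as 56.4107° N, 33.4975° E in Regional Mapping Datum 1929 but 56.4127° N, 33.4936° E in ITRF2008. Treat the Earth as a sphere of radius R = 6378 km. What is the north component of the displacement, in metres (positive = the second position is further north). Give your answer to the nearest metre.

Δφ = 56.4127° − 56.4107° = +0.0020°; Δλ = 33.4936° − 33.4975° = -0.0039°.
1° along a meridian = πR/180 = 111317 m.
ΔN = Δφ × 111317 = 222.6 m; ΔE = Δλ × 111317 × cos(56.4107°) = -0.0039 × 111317 × 0.553236 = -240.2 m.

ΔN = 223 m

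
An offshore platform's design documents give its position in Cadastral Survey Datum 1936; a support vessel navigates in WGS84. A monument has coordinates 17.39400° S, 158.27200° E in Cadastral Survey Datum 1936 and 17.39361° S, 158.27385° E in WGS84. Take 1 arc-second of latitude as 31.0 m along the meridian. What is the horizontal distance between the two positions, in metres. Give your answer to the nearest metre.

Δφ = -17.39361° − -17.39400° = +0.00039°; Δλ = 158.27385° − 158.27200° = +0.00185°.
1° of latitude = 3600 × 31.00 = 111600 m.
ΔN = Δφ × 111600 = 43.5 m; ΔE = Δλ × 111600 × cos(-17.39400°) = +0.00185 × 111600 × 0.954272 = 197.0 m.
Distance = √(ΔE² + ΔN²) = √(197.0² + 43.5²) = 201.8 m.

202 m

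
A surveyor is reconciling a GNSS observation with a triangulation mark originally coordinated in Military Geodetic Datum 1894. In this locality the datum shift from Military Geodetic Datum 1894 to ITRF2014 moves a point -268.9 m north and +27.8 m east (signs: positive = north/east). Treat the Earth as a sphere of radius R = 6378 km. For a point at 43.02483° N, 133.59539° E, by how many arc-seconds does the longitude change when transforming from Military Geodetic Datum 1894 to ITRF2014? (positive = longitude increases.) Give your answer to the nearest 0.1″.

Δλ = 1.2″

At latitude 43.02483°, cos φ = 0.731058.
One radian of longitude at latitude φ spans R cos φ, so Δλ = ΔE / (R cos φ) = 27.8 / (6378000 × 0.731058) = 5.9622e-06 rad = 1.230″.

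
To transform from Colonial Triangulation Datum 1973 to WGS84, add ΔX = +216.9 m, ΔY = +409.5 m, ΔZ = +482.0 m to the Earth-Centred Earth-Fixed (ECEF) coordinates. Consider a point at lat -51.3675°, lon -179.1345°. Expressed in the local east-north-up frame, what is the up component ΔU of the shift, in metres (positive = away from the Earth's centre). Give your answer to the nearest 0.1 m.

ΔU = -515.8 m

The local up (radial) axis is (cos φ cos λ, cos φ sin λ, sin φ), giving ΔU = -135.400 − 3.862 − 376.522 = -515.78 m.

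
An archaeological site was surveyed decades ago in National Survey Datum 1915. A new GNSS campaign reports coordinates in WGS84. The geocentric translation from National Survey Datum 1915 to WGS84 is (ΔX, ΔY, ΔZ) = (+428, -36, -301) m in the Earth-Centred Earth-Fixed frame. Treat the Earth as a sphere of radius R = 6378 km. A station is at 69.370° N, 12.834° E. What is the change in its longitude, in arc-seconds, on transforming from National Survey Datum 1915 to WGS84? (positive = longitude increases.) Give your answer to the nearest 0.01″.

Δλ = -11.95″

sin φ = 0.935875, cos φ = 0.352332, sin λ = 0.222127, cos λ = 0.975018.
East component: ΔE = −sin λ·ΔX + cos λ·ΔY = −(0.222127)(428) + (0.975018)(-36) = -130.17 m.
1° of latitude spans πR/180 = 111317 m; at latitude φ, 1° of longitude spans that × cos φ = 39220.5 m, so Δλ = -130.17 / 39220.5 × 3600 = -11.948″.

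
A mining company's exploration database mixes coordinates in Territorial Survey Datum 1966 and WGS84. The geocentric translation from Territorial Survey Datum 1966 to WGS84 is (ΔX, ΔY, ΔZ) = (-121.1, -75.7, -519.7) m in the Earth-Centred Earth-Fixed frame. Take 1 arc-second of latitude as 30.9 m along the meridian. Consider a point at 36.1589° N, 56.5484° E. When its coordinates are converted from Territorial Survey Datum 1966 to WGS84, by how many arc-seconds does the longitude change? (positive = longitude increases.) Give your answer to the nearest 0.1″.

sin φ = 0.590027, cos φ = 0.807384, sin λ = 0.834352, cos λ = 0.551232.
East component: ΔE = −sin λ·ΔX + cos λ·ΔY = −(0.834352)(-121.1) + (0.551232)(-75.7) = 59.31 m.
1° of latitude spans 3600 × 30.90 = 111240 m; at latitude φ, 1° of longitude spans that × cos φ = 89813.4 m, so Δλ = 59.31 / 89813.4 × 3600 = 2.377″.

Δλ = 2.4″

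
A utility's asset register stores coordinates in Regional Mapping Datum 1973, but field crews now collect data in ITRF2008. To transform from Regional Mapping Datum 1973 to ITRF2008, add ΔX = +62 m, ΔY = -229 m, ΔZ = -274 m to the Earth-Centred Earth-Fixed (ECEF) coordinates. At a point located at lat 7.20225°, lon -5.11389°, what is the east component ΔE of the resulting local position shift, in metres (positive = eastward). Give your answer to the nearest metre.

ΔE = -223 m

At φ = 7.20225°, λ = -5.11389°: sin φ = 0.125372, cos φ = 0.992110, sin λ = -0.089136, cos λ = 0.996019.
ΔE = −sin λ·ΔX + cos λ·ΔY = −(-0.089136)·(62) + (0.996019)·(-229) = -222.56 m.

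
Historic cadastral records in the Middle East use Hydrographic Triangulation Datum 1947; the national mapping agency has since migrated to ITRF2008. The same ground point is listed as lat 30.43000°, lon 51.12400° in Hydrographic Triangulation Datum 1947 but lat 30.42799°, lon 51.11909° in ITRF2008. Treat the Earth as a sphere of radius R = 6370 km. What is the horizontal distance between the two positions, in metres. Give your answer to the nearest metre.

Δφ = 30.42799° − 30.43000° = -0.00201°; Δλ = 51.11909° − 51.12400° = -0.00491°.
1° along a meridian = πR/180 = 111177 m.
ΔN = Δφ × 111177 = -223.5 m; ΔE = Δλ × 111177 × cos(30.43000°) = -0.00491 × 111177 × 0.862249 = -470.7 m.
Distance = √(ΔE² + ΔN²) = √((-470.7)² + (-223.5)²) = 521.0 m.

521 m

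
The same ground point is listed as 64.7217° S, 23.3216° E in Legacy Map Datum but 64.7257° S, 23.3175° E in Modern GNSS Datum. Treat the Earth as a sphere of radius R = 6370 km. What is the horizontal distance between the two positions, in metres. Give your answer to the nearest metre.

485 m

Δφ = -64.7257° − -64.7217° = -0.0040°; Δλ = 23.3175° − 23.3216° = -0.0041°.
1° along a meridian = πR/180 = 111177 m.
ΔN = Δφ × 111177 = -444.7 m; ΔE = Δλ × 111177 × cos(-64.7217°) = -0.0041 × 111177 × 0.427015 = -194.6 m.
Distance = √(ΔE² + ΔN²) = √((-194.6)² + (-444.7)²) = 485.4 m.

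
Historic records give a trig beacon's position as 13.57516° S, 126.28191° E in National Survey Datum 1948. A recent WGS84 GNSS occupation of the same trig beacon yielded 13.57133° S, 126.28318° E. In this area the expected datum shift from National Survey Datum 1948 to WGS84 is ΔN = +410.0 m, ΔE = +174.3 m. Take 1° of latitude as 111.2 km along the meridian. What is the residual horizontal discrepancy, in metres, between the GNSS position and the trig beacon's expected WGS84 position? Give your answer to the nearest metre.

Observed coordinate differences: Δφ = +0.00383°, Δλ = +0.00127°.
Converting to metres (1° lat = 111200 m, cos φ = 0.972063): observed ΔN = 425.9 m, observed ΔE = 137.3 m.
Subtracting the expected shift leaves a residual of 425.9 − (410.0) = 15.9 m north and 137.3 − (174.3) = -37.0 m east.
Residual distance = √(15.9² + (-37.0)²) = 40.3 m.

40 m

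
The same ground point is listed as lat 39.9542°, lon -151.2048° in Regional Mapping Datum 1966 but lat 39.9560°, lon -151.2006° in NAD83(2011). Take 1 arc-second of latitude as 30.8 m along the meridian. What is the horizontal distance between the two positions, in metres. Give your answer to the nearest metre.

409 m

Δφ = 39.9560° − 39.9542° = +0.0018°; Δλ = -151.2006° − -151.2048° = +0.0042°.
1° of latitude = 3600 × 30.80 = 110880 m.
ΔN = Δφ × 110880 = 199.6 m; ΔE = Δλ × 110880 × cos(39.9542°) = +0.0042 × 110880 × 0.766558 = 357.0 m.
Distance = √(ΔE² + ΔN²) = √(357.0² + 199.6²) = 409.0 m.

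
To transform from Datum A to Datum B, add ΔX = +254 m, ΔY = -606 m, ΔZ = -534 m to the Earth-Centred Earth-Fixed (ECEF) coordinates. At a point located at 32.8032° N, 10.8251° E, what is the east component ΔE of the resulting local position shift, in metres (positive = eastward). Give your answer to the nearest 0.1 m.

At φ = 32.8032°, λ = 10.8251°: sin φ = 0.541755, cos φ = 0.840536, sin λ = 0.187812, cos λ = 0.982205.
ΔE = −sin λ·ΔX + cos λ·ΔY = −(0.187812)·(254) + (0.982205)·(-606) = -642.92 m.

ΔE = -642.9 m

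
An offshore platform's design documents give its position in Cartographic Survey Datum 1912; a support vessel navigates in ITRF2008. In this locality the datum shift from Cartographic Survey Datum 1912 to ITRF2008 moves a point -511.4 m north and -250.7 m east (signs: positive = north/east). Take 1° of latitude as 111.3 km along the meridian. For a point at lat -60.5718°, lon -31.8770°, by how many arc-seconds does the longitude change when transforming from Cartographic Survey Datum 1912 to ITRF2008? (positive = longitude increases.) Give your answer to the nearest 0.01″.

Δλ = -16.50″

At latitude -60.5718°, cos φ = 0.491332.
1° of longitude at this latitude = 111.3 × cos φ = 54.69 km, so Δλ = -250.7 / 54685.3 = -0.0045844° = -16.504″.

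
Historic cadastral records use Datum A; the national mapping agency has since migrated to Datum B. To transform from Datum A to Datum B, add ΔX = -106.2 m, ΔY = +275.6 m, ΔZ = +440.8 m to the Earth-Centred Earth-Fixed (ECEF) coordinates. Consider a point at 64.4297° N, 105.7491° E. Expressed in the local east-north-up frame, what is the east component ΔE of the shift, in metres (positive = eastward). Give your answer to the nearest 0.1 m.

The local east axis at (φ, λ) is (−sin λ, cos λ, 0), so ΔE = −sin(105.7491°)·(-106.2) + cos(105.7491°)·275.6 = 27.41 m.

ΔE = 27.4 m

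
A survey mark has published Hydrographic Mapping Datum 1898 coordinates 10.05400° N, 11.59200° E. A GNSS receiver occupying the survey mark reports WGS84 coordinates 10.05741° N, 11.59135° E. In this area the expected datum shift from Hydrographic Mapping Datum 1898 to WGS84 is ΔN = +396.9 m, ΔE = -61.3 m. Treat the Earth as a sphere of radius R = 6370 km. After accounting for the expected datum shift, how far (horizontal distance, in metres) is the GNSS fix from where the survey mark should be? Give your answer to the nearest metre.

Observed coordinate differences: Δφ = +0.00341°, Δλ = -0.00065°.
Converting to metres (1° lat = 111177 m, cos φ = 0.984644): observed ΔN = 379.1 m, observed ΔE = -71.2 m.
Subtracting the expected shift leaves a residual of 379.1 − (396.9) = -17.8 m north and -71.2 − (-61.3) = -9.9 m east.
Residual distance = √((-17.8)² + (-9.9)²) = 20.3 m.

20 m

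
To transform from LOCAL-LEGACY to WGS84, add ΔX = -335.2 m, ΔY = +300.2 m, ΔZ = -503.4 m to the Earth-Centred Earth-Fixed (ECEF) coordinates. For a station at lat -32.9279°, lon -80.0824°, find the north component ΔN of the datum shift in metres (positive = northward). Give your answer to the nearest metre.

At φ = -32.9279°, λ = -80.0824°: sin φ = -0.543583, cos φ = 0.839355, sin λ = -0.985056, cos λ = 0.172232.
ΔN = −sin φ cos λ·ΔX − sin φ sin λ·ΔY + cos φ·ΔZ = −(-0.543583)(0.172232)(-335.2) − (-0.543583)(-0.985056)(300.2) + (0.839355)(-503.4) = -614.66 m.

ΔN = -615 m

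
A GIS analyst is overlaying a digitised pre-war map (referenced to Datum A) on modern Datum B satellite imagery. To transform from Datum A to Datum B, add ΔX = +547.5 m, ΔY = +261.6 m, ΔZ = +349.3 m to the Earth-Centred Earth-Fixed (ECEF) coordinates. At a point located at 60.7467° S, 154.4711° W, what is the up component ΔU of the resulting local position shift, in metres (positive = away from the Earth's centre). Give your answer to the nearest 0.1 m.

At φ = -60.7467°, λ = -154.4711°: sin φ = -0.872468, cos φ = 0.488671, sin λ = -0.430966, cos λ = -0.902368.
ΔU = cos φ cos λ·ΔX + cos φ sin λ·ΔY + sin φ·ΔZ = (0.488671)(-0.902368)(547.5) + (0.488671)(-0.430966)(261.6) + (-0.872468)(349.3) = -601.27 m.

ΔU = -601.3 m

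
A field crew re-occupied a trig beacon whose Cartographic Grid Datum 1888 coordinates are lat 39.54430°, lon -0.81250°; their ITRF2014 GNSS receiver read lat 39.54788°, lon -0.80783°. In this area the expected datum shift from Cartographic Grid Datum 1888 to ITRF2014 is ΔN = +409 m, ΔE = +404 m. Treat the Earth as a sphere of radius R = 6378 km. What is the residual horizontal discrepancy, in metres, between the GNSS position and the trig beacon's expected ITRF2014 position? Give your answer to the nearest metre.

11 m

Observed coordinate differences: Δφ = +0.00358°, Δλ = +0.00467°.
Converting to metres (1° lat = 111317 m, cos φ = 0.771133): observed ΔN = 398.5 m, observed ΔE = 400.9 m.
Subtracting the expected shift leaves a residual of 398.5 − (409) = -10.5 m north and 400.9 − (404) = -3.1 m east.
Residual distance = √((-10.5)² + (-3.1)²) = 10.9 m.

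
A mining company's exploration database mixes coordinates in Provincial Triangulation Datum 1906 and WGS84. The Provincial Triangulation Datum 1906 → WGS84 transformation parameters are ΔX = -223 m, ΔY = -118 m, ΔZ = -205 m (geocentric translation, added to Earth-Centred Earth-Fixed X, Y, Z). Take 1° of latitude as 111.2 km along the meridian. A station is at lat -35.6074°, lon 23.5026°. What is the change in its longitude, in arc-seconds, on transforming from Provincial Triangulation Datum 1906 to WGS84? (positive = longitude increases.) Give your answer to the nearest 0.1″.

Δλ = -0.8″

sin φ = -0.582228, cos φ = 0.813026, sin λ = 0.398791, cos λ = 0.917042.
East component: ΔE = −sin λ·ΔX + cos λ·ΔY = −(0.398791)(-223) + (0.917042)(-118) = -19.28 m.
1° of latitude spans 111200 m; at latitude φ, 1° of longitude spans that × cos φ = 90408.4 m, so Δλ = -19.28 / 90408.4 × 3600 = -0.768″.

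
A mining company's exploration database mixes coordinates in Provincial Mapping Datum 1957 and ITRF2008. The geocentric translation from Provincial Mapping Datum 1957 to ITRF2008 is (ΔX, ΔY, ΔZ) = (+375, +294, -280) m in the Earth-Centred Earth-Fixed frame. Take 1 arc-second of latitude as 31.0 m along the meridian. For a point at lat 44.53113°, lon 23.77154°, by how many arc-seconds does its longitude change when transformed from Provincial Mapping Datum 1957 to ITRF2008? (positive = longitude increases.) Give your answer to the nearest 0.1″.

sin φ = 0.701297, cos φ = 0.712870, sin λ = 0.403091, cos λ = 0.915160.
East component: ΔE = −sin λ·ΔX + cos λ·ΔY = −(0.403091)(375) + (0.915160)(294) = 117.90 m.
1° of latitude spans 3600 × 31.00 = 111600 m; at latitude φ, 1° of longitude spans that × cos φ = 79556.2 m, so Δλ = 117.90 / 79556.2 × 3600 = 5.335″.

Δλ = 5.3″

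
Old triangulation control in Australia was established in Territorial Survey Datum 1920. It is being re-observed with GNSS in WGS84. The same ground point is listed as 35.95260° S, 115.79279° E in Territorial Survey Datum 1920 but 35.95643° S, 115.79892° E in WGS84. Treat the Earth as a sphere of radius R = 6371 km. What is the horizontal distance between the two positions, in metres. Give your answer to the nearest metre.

697 m

Δφ = -35.95643° − -35.95260° = -0.00383°; Δλ = 115.79892° − 115.79279° = +0.00613°.
1° along a meridian = πR/180 = 111195 m.
ΔN = Δφ × 111195 = -425.9 m; ΔE = Δλ × 111195 × cos(-35.95260°) = +0.00613 × 111195 × 0.809503 = 551.8 m.
Distance = √(ΔE² + ΔN²) = √(551.8² + (-425.9)²) = 697.0 m.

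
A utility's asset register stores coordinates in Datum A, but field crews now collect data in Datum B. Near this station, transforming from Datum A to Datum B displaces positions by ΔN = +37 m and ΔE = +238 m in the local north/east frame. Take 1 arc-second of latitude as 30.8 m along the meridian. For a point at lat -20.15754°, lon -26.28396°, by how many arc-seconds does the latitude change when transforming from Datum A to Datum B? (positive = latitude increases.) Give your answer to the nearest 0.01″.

1″ of latitude = 30.80 m, so Δφ = 37.0 / 30.80 = 1.201″.

Δφ = 1.20″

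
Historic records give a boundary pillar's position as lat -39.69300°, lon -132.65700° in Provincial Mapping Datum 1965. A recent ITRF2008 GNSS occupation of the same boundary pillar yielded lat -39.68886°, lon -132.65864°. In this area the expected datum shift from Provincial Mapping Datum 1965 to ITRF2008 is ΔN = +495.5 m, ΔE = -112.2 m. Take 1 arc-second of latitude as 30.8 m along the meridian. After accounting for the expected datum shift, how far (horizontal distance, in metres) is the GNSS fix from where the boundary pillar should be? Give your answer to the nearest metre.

Observed coordinate differences: Δφ = +0.00414°, Δλ = -0.00164°.
Converting to metres (1° lat = 110880 m, cos φ = 0.769478): observed ΔN = 459.0 m, observed ΔE = -139.9 m.
Subtracting the expected shift leaves a residual of 459.0 − (495.5) = -36.5 m north and -139.9 − (-112.2) = -27.7 m east.
Residual distance = √((-36.5)² + (-27.7)²) = 45.8 m.

46 m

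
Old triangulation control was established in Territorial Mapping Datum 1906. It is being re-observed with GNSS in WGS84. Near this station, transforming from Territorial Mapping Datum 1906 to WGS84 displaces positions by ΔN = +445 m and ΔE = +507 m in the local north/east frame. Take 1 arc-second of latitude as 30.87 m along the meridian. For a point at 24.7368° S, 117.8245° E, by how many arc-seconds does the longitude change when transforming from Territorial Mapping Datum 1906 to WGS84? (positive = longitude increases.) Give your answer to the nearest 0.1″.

At latitude -24.7368°, cos φ = 0.908240.
1″ of longitude at this latitude = 30.87 × cos φ = 28.0374 m, so Δλ = 507.0 / 28.0374 = 18.083″.

Δλ = 18.1″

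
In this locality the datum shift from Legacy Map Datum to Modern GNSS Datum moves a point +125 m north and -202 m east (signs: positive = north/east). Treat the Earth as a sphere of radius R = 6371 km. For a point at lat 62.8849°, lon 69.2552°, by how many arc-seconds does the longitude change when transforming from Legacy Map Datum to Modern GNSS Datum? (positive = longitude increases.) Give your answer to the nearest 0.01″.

Δλ = -14.35″

At latitude 62.8849°, cos φ = 0.455780.
One radian of longitude at latitude φ spans R cos φ, so Δλ = ΔE / (R cos φ) = -202.0 / (6371000 × 0.455780) = -6.9565e-05 rad = -14.349″.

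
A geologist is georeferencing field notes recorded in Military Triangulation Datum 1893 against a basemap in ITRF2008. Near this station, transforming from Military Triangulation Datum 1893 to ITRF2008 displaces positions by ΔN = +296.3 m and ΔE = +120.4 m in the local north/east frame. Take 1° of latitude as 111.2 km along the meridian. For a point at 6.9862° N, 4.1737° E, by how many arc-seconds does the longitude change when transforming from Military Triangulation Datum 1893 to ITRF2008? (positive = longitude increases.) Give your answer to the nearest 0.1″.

At latitude 6.9862°, cos φ = 0.992575.
1° of longitude at this latitude = 111.2 × cos φ = 110.37 km, so Δλ = 120.4 / 110374.4 = 0.0010908° = 3.927″.

Δλ = 3.9″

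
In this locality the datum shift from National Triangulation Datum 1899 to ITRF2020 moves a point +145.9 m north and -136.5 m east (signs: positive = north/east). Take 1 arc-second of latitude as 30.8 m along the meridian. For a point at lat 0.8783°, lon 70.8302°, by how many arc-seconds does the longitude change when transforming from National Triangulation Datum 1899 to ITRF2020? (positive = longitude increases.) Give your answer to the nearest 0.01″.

At latitude 0.8783°, cos φ = 0.999883.
1″ of longitude at this latitude = 30.80 × cos φ = 30.7964 m, so Δλ = -136.5 / 30.7964 = -4.432″.

Δλ = -4.43″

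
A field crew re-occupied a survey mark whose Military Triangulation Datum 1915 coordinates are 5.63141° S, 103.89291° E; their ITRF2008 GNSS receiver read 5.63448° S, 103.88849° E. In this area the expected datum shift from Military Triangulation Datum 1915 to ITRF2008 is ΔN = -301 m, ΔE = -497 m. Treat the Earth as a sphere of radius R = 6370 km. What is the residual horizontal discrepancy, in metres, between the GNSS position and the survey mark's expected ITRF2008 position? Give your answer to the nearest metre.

Observed coordinate differences: Δφ = -0.00307°, Δλ = -0.00442°.
Converting to metres (1° lat = 111177 m, cos φ = 0.995174): observed ΔN = -341.3 m, observed ΔE = -489.0 m.
Subtracting the expected shift leaves a residual of -341.3 − (-301) = -40.3 m north and -489.0 − (-497) = 8.0 m east.
Residual distance = √((-40.3)² + 8.0²) = 41.1 m.

41 m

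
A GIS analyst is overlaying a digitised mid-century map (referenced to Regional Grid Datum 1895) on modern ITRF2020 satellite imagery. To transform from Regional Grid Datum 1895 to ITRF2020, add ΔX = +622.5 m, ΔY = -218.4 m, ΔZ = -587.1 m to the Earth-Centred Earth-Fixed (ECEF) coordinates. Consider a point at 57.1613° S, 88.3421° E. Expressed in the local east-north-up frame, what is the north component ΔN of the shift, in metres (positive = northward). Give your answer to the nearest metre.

The local north axis is (−sin φ cos λ, −sin φ sin λ, cos φ), giving ΔN = 15.132 − 183.423 − 318.370 = -486.66 m.

ΔN = -487 m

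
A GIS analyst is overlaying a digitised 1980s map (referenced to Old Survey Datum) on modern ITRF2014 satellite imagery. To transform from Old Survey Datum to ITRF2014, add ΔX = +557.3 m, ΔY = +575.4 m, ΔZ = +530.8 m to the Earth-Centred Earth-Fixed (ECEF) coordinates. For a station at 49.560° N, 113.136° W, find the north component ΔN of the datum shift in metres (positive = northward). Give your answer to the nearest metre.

ΔN = 914 m

At φ = 49.560°, λ = -113.136°: sin φ = 0.761086, cos φ = 0.648651, sin λ = -0.919575, cos λ = -0.392915.
ΔN = −sin φ cos λ·ΔX − sin φ sin λ·ΔY + cos φ·ΔZ = −(0.761086)(-0.392915)(557.3) − (0.761086)(-0.919575)(575.4) + (0.648651)(530.8) = 913.67 m.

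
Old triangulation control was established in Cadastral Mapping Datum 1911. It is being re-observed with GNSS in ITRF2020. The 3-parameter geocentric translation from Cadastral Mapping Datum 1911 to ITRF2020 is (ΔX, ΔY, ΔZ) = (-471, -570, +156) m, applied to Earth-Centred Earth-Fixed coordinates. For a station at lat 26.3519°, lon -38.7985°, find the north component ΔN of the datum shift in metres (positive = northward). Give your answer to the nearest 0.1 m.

At φ = 26.3519°, λ = -38.7985°: sin φ = 0.443883, cos φ = 0.896085, sin λ = -0.626583, cos λ = 0.779354.
ΔN = −sin φ cos λ·ΔX − sin φ sin λ·ΔY + cos φ·ΔZ = −(0.443883)(0.779354)(-471) − (0.443883)(-0.626583)(-570) + (0.896085)(156) = 144.19 m.

ΔN = 144.2 m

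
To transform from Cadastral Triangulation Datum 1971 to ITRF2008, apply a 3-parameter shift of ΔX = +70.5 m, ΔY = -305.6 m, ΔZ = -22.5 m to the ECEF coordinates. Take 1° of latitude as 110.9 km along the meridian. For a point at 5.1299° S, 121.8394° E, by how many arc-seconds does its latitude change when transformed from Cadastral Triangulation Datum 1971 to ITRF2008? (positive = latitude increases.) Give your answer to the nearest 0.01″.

Δφ = -1.59″

sin φ = -0.089414, cos φ = 0.995995, sin λ = 0.849530, cos λ = -0.527540.
North component: ΔN = −sin φ cos λ·ΔX − sin φ sin λ·ΔY + cos φ·ΔZ = −(-0.089414)(-0.527540)(70.5) − (-0.089414)(0.849530)(-305.6) + (0.995995)(-22.5) = -48.95 m.
1° of latitude spans 110900 m, so Δφ = -48.95 / 110900 × 3600 = -1.589″.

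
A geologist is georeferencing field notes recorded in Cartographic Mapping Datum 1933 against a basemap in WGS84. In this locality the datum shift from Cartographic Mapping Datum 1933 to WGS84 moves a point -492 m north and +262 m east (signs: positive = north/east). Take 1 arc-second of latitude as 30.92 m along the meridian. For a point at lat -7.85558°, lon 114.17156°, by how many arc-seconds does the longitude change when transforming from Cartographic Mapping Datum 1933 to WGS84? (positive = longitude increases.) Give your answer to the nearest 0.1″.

At latitude -7.85558°, cos φ = 0.990616.
1″ of longitude at this latitude = 30.92 × cos φ = 30.6298 m, so Δλ = 262.0 / 30.6298 = 8.554″.

Δλ = 8.6″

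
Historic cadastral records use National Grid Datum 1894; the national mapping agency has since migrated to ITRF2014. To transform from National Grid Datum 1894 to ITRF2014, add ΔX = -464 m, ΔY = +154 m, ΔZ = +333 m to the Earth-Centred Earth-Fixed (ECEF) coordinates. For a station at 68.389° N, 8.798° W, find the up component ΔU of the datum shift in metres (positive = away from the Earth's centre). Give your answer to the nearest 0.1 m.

At φ = 68.389°, λ = -8.798°: sin φ = 0.929706, cos φ = 0.368303, sin λ = -0.152951, cos λ = 0.988234.
ΔU = cos φ cos λ·ΔX + cos φ sin λ·ΔY + sin φ·ΔZ = (0.368303)(0.988234)(-464) + (0.368303)(-0.152951)(154) + (0.929706)(333) = 132.03 m.

ΔU = 132.0 m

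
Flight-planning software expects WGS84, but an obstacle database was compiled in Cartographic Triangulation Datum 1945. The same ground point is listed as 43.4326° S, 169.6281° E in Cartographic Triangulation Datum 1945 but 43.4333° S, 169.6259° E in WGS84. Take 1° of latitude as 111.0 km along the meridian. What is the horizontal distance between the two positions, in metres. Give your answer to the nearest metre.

Δφ = -43.4333° − -43.4326° = -0.0007°; Δλ = 169.6259° − 169.6281° = -0.0022°.
ΔN = Δφ × 111000 = -77.7 m; ΔE = Δλ × 111000 × cos(-43.4326°) = -0.0022 × 111000 × 0.726184 = -177.3 m.
Distance = √(ΔE² + ΔN²) = √((-177.3)² + (-77.7)²) = 193.6 m.

194 m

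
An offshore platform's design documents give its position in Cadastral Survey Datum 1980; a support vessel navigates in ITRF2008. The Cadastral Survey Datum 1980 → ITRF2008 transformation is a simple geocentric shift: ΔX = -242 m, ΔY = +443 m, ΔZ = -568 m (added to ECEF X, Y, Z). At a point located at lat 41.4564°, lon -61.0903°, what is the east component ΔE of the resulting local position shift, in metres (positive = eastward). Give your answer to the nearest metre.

At φ = 41.4564°, λ = -61.0903°: sin φ = 0.662050, cos φ = 0.749460, sin λ = -0.875383, cos λ = 0.483431.
ΔE = −sin λ·ΔX + cos λ·ΔY = −(-0.875383)·(-242) + (0.483431)·(443) = 2.32 m.

ΔE = 2 m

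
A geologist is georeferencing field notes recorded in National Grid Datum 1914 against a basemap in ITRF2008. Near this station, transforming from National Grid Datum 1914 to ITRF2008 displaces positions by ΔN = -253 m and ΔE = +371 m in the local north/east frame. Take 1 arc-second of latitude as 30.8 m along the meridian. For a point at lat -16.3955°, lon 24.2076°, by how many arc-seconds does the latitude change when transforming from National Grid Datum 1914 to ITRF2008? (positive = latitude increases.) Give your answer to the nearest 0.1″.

1″ of latitude = 30.80 m, so Δφ = -253.0 / 30.80 = -8.214″.

Δφ = -8.2″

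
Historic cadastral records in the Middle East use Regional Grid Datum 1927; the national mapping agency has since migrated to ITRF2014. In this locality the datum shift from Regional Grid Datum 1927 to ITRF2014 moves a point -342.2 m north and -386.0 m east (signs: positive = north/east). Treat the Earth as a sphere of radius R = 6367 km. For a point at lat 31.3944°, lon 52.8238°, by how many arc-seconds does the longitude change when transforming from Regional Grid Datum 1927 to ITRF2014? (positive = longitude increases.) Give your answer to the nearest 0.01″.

Δλ = -14.65″

At latitude 31.3944°, cos φ = 0.853602.
One radian of longitude at latitude φ spans R cos φ, so Δλ = ΔE / (R cos φ) = -386.0 / (6367000 × 0.853602) = -7.1023e-05 rad = -14.649″.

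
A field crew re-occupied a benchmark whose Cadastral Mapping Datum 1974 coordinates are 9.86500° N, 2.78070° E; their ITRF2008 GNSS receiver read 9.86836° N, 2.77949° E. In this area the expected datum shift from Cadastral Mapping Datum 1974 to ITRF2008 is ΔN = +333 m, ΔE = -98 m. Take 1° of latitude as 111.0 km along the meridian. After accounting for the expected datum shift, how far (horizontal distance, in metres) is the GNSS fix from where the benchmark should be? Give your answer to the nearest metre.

Observed coordinate differences: Δφ = +0.00336°, Δλ = -0.00121°.
Converting to metres (1° lat = 111000 m, cos φ = 0.985214): observed ΔN = 373.0 m, observed ΔE = -132.3 m.
Subtracting the expected shift leaves a residual of 373.0 − (333) = 40.0 m north and -132.3 − (-98) = -34.3 m east.
Residual distance = √(40.0² + (-34.3)²) = 52.7 m.

53 m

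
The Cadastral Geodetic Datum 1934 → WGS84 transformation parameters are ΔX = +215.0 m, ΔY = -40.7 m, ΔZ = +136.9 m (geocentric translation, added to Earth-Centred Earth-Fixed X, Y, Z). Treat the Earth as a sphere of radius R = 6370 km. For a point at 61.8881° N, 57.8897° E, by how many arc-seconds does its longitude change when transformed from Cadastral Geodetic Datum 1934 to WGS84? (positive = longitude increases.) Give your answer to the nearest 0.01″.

sin φ = 0.882029, cos φ = 0.471195, sin λ = 0.847026, cos λ = 0.531551.
East component: ΔE = −sin λ·ΔX + cos λ·ΔY = −(0.847026)(215.0) + (0.531551)(-40.7) = -203.74 m.
1° of latitude spans πR/180 = 111177 m; at latitude φ, 1° of longitude spans that × cos φ = 52386.3 m, so Δλ = -203.74 / 52386.3 × 3600 = -14.001″.

Δλ = -14.00″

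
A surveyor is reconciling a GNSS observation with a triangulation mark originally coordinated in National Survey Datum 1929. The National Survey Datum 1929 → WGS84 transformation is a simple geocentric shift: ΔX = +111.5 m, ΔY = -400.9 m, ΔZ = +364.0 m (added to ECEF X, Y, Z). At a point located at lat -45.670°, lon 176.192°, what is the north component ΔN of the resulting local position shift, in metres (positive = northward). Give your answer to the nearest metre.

The local north axis is (−sin φ cos λ, −sin φ sin λ, cos φ), giving ΔN = -79.583 − 19.046 + 254.360 = 155.73 m.

ΔN = 156 m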